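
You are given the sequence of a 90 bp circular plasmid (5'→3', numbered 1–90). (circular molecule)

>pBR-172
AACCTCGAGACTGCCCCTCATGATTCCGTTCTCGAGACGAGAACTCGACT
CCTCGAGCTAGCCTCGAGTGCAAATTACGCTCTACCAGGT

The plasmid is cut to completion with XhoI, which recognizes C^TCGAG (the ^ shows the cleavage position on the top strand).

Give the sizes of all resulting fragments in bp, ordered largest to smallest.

31, 27, 21, 11 bp

XhoI sites (CTCGAG) start at positions 4, 31, 52, 63.
XhoI cuts after the first base of each site, so after positions 4, 31, 52, 63.
Circular molecule, 4 cuts → 4 fragments:
  5–31 → 27 bp
  32–52 → 21 bp
  53–63 → 11 bp
  64–90 then 1–4 → 27 + 4 = 31 bp
Sorted largest to smallest: 31, 27, 21, 11 bp.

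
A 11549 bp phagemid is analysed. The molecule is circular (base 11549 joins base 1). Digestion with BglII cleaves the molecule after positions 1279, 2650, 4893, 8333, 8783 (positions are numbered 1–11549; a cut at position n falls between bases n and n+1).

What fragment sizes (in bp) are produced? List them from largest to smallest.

4045, 3440, 2243, 1371, 450 bp

Circular molecule, 5 cuts → 5 fragments:
  2650 − 1279 = 1371 bp
  4893 − 2650 = 2243 bp
  8333 − 4893 = 3440 bp
  8783 − 8333 = 450 bp
  wrap: 11549 − 8783 + 1279 = 4045 bp
Sorted largest to smallest: 4045, 3440, 2243, 1371, 450 bp.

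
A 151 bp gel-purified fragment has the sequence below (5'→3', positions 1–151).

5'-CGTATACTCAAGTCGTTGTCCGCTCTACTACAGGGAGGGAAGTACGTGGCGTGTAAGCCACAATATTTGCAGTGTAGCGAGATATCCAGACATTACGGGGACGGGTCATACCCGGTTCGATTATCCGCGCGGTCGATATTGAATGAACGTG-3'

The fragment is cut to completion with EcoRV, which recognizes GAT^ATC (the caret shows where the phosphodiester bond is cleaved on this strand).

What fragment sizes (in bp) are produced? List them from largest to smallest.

83, 68 bp

The EcoRV site (GATATC) starts at position 81.
EcoRV cuts after base 3 of each site, so after position 83.
Linear molecule, 1 cut → 2 fragments:
  1–83 → 83 bp
  84–151 → 68 bp
Sorted largest to smallest: 83, 68 bp.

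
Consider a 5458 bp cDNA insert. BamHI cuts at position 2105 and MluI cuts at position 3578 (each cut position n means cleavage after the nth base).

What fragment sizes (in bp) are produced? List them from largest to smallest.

2105, 1880, 1473 bp

Combined cut positions (sorted): 2105, 3578.
Linear molecule, 2 cuts → 3 fragments:
  2105 − 0 = 2105 bp
  3578 − 2105 = 1473 bp
  5458 − 3578 = 1880 bp
Sorted largest to smallest: 2105, 1880, 1473 bp.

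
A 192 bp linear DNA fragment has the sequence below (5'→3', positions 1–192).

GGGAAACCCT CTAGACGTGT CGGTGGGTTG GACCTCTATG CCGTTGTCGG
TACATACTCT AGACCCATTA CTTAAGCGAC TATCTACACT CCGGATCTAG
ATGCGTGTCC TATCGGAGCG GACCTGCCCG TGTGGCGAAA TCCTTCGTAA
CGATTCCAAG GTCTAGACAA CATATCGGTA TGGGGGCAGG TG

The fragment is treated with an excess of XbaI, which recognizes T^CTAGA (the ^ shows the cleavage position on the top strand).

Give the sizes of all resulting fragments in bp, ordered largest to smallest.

XbaI sites (TCTAGA) start at positions 10, 58, 96, 162.
XbaI cuts after the first base of each site, so after positions 10, 58, 96, 162.
Linear molecule, 4 cuts → 5 fragments:
  1–10 → 10 bp
  11–58 → 48 bp
  59–96 → 38 bp
  97–162 → 66 bp
  163–192 → 30 bp
Sorted largest to smallest: 66, 48, 38, 30, 10 bp.

66, 48, 38, 30, 10 bp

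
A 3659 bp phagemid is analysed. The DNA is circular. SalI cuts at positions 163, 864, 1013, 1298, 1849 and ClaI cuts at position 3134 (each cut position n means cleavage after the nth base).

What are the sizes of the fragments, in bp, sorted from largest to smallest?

1285, 701, 688, 551, 285, 149 bp

Combined cut positions (sorted): 163, 864, 1013, 1298, 1849, 3134.
Circular molecule, 6 cuts → 6 fragments:
  864 − 163 = 701 bp
  1013 − 864 = 149 bp
  1298 − 1013 = 285 bp
  1849 − 1298 = 551 bp
  3134 − 1849 = 1285 bp
  wrap: 3659 − 3134 + 163 = 688 bp
Sorted largest to smallest: 1285, 701, 688, 551, 285, 149 bp.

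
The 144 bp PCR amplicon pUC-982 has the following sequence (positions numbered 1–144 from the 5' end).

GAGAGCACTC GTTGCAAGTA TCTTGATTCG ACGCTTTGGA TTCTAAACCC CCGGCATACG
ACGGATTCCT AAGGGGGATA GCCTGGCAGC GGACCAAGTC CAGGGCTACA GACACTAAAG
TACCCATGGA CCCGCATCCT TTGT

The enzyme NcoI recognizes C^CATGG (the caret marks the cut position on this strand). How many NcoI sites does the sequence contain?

1

CCATGG occurs starting at position 124.
NcoI cuts at 1 site.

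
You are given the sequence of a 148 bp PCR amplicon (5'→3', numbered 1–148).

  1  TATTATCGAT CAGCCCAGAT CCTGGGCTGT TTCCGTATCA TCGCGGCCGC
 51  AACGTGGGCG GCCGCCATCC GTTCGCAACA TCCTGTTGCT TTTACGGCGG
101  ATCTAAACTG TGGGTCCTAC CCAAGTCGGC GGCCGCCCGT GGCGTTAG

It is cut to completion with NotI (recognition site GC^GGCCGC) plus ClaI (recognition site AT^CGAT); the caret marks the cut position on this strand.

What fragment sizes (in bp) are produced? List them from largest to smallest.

NotI sites (GCGGCCGC) start at positions 43, 58, 129.
NotI cuts after base 2 of each site, so after positions 44, 59, 130.
The ClaI site (ATCGAT) starts at position 5.
ClaI cuts after base 2 of each site, so after position 6.
Combined cut positions: 6, 44, 59, 130.
Linear molecule, 4 cuts → 5 fragments:
  1–6 → 6 bp
  7–44 → 38 bp
  45–59 → 15 bp
  60–130 → 71 bp
  131–148 → 18 bp
Sorted largest to smallest: 71, 38, 18, 15, 6 bp.

71, 38, 18, 15, 6 bp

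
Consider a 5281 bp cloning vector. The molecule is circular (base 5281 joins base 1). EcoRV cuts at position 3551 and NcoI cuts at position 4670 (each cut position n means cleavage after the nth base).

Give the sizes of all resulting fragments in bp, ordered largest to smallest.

4162, 1119 bp

Combined cut positions (sorted): 3551, 4670.
Circular molecule, 2 cuts → 2 fragments:
  4670 − 3551 = 1119 bp
  wrap: 5281 − 4670 + 3551 = 4162 bp
Sorted largest to smallest: 4162, 1119 bp.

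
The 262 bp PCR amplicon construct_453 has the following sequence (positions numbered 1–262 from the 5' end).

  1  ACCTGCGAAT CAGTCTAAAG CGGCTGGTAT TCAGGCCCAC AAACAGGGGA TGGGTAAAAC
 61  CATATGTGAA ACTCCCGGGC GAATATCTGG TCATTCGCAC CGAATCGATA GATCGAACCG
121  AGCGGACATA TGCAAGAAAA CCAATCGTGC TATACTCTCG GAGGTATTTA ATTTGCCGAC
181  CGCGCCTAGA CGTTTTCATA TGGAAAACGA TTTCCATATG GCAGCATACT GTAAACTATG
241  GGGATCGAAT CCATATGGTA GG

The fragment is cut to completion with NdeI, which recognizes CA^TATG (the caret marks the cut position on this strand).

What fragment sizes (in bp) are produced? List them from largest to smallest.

NdeI sites (CATATG) start at positions 61, 127, 197, 215, 252.
NdeI cuts after base 2 of each site, so after positions 62, 128, 198, 216, 253.
Linear molecule, 5 cuts → 6 fragments:
  1–62 → 62 bp
  63–128 → 66 bp
  129–198 → 70 bp
  199–216 → 18 bp
  217–253 → 37 bp
  254–262 → 9 bp
Sorted largest to smallest: 70, 66, 62, 37, 18, 9 bp.

70, 66, 62, 37, 18, 9 bp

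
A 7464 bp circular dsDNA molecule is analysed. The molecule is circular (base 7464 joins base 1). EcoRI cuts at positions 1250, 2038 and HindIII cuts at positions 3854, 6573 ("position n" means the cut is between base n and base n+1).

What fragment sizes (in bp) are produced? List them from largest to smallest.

Combined cut positions (sorted): 1250, 2038, 3854, 6573.
Circular molecule, 4 cuts → 4 fragments:
  2038 − 1250 = 788 bp
  3854 − 2038 = 1816 bp
  6573 − 3854 = 2719 bp
  wrap: 7464 − 6573 + 1250 = 2141 bp
Sorted largest to smallest: 2719, 2141, 1816, 788 bp.

2719, 2141, 1816, 788 bp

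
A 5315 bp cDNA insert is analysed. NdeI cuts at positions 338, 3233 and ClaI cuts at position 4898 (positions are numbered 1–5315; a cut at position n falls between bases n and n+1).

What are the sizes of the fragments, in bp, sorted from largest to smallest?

2895, 1665, 417, 338 bp

Combined cut positions (sorted): 338, 3233, 4898.
Linear molecule, 3 cuts → 4 fragments:
  338 − 0 = 338 bp
  3233 − 338 = 2895 bp
  4898 − 3233 = 1665 bp
  5315 − 4898 = 417 bp
Sorted largest to smallest: 2895, 1665, 417, 338 bp.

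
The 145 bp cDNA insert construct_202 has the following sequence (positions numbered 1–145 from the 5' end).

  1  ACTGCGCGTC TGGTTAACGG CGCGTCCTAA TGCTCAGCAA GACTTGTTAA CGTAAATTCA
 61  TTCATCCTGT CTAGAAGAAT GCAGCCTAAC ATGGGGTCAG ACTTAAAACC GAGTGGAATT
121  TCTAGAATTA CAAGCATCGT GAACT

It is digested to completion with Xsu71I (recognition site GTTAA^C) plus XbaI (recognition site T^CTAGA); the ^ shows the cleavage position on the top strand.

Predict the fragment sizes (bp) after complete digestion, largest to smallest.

51, 33, 24, 20, 17 bp

Xsu71I sites (GTTAAC) start at positions 13, 46.
Xsu71I cuts after base 5 of each site (before the last base), so after positions 17, 50.
XbaI sites (TCTAGA) start at positions 70, 121.
XbaI cuts after the first base of each site, so after positions 70, 121.
Combined cut positions: 17, 50, 70, 121.
Linear molecule, 4 cuts → 5 fragments:
  1–17 → 17 bp
  18–50 → 33 bp
  51–70 → 20 bp
  71–121 → 51 bp
  122–145 → 24 bp
Sorted largest to smallest: 51, 33, 24, 20, 17 bp.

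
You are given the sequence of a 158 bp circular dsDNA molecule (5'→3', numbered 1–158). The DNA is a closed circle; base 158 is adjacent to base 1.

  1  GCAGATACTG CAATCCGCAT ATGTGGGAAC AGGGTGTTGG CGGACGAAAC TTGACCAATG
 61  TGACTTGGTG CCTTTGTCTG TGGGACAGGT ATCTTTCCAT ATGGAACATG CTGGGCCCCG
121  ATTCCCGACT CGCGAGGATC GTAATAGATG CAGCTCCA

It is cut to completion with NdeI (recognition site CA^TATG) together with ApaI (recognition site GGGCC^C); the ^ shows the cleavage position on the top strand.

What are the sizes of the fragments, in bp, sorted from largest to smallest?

NdeI sites (CATATG) start at positions 18, 98.
NdeI cuts after base 2 of each site, so after positions 19, 99.
The ApaI site (GGGCCC) starts at position 113.
ApaI cuts after base 5 of each site (before the last base), so after position 117.
Combined cut positions: 19, 99, 117.
Circular molecule, 3 cuts → 3 fragments:
  20–99 → 80 bp
  100–117 → 18 bp
  118–158 then 1–19 → 41 + 19 = 60 bp
Sorted largest to smallest: 80, 60, 18 bp.

80, 60, 18 bp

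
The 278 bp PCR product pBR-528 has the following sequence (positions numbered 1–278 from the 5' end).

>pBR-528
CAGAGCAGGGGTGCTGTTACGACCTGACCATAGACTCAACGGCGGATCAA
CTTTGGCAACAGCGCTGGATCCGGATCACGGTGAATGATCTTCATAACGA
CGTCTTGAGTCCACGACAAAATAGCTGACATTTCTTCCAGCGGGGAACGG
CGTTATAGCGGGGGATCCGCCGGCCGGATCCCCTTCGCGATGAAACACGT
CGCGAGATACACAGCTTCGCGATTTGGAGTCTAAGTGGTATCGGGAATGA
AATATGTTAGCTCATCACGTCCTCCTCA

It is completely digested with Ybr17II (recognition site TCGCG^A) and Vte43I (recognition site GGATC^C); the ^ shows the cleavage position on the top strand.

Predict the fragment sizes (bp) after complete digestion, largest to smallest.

96, 71, 57, 17, 15, 13, 9 bp

Ybr17II sites (TCGCGA) start at positions 185, 200, 217.
Ybr17II cuts after base 5 of each site (before the last base), so after positions 189, 204, 221.
Vte43I sites (GGATCC) start at positions 67, 163, 176.
Vte43I cuts after base 5 of each site (before the last base), so after positions 71, 167, 180.
Combined cut positions: 71, 167, 180, 189, 204, 221.
Linear molecule, 6 cuts → 7 fragments:
  1–71 → 71 bp
  72–167 → 96 bp
  168–180 → 13 bp
  181–189 → 9 bp
  190–204 → 15 bp
  205–221 → 17 bp
  222–278 → 57 bp
Sorted largest to smallest: 96, 71, 57, 17, 15, 13, 9 bp.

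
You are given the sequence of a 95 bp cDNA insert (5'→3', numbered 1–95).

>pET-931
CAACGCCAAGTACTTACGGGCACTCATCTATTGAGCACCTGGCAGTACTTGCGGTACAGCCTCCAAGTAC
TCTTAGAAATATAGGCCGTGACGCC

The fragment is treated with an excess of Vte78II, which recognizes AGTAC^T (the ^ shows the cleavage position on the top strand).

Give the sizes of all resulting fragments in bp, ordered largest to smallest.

Vte78II sites (AGTACT) start at positions 9, 44, 66.
Vte78II cuts after base 5 of each site (before the last base), so after positions 13, 48, 70.
Linear molecule, 3 cuts → 4 fragments:
  1–13 → 13 bp
  14–48 → 35 bp
  49–70 → 22 bp
  71–95 → 25 bp
Sorted largest to smallest: 35, 25, 22, 13 bp.

35, 25, 22, 13 bp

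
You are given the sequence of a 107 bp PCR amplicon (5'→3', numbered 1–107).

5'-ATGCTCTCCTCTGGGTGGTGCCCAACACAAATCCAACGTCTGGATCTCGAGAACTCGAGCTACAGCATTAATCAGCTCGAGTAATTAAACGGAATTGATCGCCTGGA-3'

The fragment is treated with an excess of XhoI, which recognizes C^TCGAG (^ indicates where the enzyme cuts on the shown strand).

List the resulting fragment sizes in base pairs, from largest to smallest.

46, 31, 22, 8 bp

XhoI sites (CTCGAG) start at positions 46, 54, 76.
XhoI cuts after the first base of each site, so after positions 46, 54, 76.
Linear molecule, 3 cuts → 4 fragments:
  1–46 → 46 bp
  47–54 → 8 bp
  55–76 → 22 bp
  77–107 → 31 bp
Sorted largest to smallest: 46, 31, 22, 8 bp.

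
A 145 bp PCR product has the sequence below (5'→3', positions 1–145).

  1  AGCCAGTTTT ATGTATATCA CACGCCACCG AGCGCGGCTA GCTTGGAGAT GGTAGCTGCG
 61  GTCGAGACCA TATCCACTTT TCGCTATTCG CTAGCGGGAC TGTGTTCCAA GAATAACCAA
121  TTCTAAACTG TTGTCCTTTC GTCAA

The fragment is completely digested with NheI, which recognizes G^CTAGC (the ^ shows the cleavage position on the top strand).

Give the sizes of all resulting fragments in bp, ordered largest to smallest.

55, 53, 37 bp

NheI sites (GCTAGC) start at positions 37, 90.
NheI cuts after the first base of each site, so after positions 37, 90.
Linear molecule, 2 cuts → 3 fragments:
  1–37 → 37 bp
  38–90 → 53 bp
  91–145 → 55 bp
Sorted largest to smallest: 55, 53, 37 bp.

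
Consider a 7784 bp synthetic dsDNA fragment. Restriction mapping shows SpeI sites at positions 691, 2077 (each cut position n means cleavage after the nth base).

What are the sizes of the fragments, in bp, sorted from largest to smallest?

5707, 1386, 691 bp

Linear molecule, 2 cuts → 3 fragments:
  691 − 0 = 691 bp
  2077 − 691 = 1386 bp
  7784 − 2077 = 5707 bp
Sorted largest to smallest: 5707, 1386, 691 bp.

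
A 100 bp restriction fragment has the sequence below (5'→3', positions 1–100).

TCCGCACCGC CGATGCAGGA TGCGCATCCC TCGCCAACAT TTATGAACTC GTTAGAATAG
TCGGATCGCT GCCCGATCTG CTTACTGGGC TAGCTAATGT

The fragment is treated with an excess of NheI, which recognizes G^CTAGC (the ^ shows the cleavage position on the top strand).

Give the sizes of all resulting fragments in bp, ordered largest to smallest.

The NheI site (GCTAGC) starts at position 89.
NheI cuts after the first base of each site, so after position 89.
Linear molecule, 1 cut → 2 fragments:
  1–89 → 89 bp
  90–100 → 11 bp
Sorted largest to smallest: 89, 11 bp.

89, 11 bp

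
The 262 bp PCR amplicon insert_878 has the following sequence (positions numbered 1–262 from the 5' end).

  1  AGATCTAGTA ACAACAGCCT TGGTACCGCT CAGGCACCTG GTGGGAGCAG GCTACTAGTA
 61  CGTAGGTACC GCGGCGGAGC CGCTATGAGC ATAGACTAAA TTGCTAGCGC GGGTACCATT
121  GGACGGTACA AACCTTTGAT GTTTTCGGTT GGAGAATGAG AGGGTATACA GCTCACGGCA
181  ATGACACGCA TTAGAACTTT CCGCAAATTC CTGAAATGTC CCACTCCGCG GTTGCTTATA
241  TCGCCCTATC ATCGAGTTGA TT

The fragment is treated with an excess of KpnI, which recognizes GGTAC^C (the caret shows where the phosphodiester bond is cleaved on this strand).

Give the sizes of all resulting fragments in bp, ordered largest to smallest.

KpnI sites (GGTACC) start at positions 22, 65, 112.
KpnI cuts after base 5 of each site (before the last base), so after positions 26, 69, 116.
Linear molecule, 3 cuts → 4 fragments:
  1–26 → 26 bp
  27–69 → 43 bp
  70–116 → 47 bp
  117–262 → 146 bp
Sorted largest to smallest: 146, 47, 43, 26 bp.

146, 47, 43, 26 bp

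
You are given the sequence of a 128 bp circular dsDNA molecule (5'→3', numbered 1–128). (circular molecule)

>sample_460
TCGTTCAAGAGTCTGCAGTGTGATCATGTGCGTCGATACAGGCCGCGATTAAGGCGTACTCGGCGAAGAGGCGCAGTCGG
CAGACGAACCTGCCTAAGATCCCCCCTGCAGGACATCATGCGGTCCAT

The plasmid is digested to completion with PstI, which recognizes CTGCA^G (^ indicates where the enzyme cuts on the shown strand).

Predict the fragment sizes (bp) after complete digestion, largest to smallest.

93, 35 bp

PstI sites (CTGCAG) start at positions 13, 106.
PstI cuts after base 5 of each site (before the last base), so after positions 17, 110.
Circular molecule, 2 cuts → 2 fragments:
  18–110 → 93 bp
  111–128 then 1–17 → 18 + 17 = 35 bp
Sorted largest to smallest: 93, 35 bp.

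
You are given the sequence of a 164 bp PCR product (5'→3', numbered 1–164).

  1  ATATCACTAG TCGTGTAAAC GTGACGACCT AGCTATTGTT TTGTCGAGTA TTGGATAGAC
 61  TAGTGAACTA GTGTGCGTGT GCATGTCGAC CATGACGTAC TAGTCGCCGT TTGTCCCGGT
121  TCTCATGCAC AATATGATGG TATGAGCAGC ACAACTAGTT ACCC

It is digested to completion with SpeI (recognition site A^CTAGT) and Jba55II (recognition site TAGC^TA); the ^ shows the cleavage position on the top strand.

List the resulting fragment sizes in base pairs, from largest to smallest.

SpeI sites (ACTAGT) start at positions 6, 59, 67, 99, 154.
SpeI cuts after the first base of each site, so after positions 6, 59, 67, 99, 154.
The Jba55II site (TAGCTA) starts at position 30.
Jba55II cuts after base 4 of each site, so after position 33.
Combined cut positions: 6, 33, 59, 67, 99, 154.
Linear molecule, 6 cuts → 7 fragments:
  1–6 → 6 bp
  7–33 → 27 bp
  34–59 → 26 bp
  60–67 → 8 bp
  68–99 → 32 bp
  100–154 → 55 bp
  155–164 → 10 bp
Sorted largest to smallest: 55, 32, 27, 26, 10, 8, 6 bp.

55, 32, 27, 26, 10, 8, 6 bp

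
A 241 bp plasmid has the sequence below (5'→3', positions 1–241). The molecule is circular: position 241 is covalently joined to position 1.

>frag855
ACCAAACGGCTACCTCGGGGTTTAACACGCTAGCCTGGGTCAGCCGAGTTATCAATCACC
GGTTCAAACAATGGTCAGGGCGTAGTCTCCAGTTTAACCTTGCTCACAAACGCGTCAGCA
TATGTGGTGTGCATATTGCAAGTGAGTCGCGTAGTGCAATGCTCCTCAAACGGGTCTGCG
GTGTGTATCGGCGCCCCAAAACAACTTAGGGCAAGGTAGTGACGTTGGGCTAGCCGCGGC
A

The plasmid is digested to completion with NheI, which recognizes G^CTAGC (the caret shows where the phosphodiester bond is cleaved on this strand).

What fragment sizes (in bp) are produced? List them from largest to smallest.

200, 41 bp

NheI sites (GCTAGC) start at positions 29, 229.
NheI cuts after the first base of each site, so after positions 29, 229.
Circular molecule, 2 cuts → 2 fragments:
  30–229 → 200 bp
  230–241 then 1–29 → 12 + 29 = 41 bp
Sorted largest to smallest: 200, 41 bp.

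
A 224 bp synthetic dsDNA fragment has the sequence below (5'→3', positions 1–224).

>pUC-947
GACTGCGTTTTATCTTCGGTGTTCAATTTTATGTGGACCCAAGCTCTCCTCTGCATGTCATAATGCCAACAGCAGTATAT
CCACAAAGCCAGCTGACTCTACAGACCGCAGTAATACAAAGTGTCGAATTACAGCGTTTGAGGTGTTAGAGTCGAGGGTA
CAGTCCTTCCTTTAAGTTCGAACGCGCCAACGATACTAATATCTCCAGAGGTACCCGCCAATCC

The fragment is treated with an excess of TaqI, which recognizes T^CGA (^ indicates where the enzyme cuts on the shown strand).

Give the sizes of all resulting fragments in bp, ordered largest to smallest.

TaqI sites (TCGA) start at positions 124, 152, 178.
TaqI cuts after the first base of each site, so after positions 124, 152, 178.
Linear molecule, 3 cuts → 4 fragments:
  1–124 → 124 bp
  125–152 → 28 bp
  153–178 → 26 bp
  179–224 → 46 bp
Sorted largest to smallest: 124, 46, 28, 26 bp.

124, 46, 28, 26 bp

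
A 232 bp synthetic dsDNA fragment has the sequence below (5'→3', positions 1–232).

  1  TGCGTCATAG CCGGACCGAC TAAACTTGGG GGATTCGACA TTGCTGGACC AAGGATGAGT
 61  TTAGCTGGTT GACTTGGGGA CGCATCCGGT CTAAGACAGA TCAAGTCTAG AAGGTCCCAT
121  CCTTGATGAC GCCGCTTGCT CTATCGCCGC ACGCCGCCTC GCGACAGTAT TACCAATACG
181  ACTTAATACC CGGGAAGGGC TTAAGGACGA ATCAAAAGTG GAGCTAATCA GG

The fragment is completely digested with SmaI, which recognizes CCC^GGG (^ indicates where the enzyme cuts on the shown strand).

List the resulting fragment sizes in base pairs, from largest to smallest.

The SmaI site (CCCGGG) starts at position 189.
SmaI cuts after base 3 of each site, so after position 191.
Linear molecule, 1 cut → 2 fragments:
  1–191 → 191 bp
  192–232 → 41 bp
Sorted largest to smallest: 191, 41 bp.

191, 41 bp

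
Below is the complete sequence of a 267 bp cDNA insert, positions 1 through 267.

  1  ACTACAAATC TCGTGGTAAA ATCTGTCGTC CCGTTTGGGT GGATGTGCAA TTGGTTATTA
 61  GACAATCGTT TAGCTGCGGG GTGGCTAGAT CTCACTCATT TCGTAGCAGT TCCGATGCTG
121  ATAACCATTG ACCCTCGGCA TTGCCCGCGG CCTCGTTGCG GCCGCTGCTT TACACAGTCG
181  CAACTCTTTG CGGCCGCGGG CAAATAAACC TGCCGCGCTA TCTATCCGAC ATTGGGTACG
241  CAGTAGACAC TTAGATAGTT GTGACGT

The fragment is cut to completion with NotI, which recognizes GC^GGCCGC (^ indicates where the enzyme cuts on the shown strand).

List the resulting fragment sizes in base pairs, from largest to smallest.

NotI sites (GCGGCCGC) start at positions 158, 190.
NotI cuts after base 2 of each site, so after positions 159, 191.
Linear molecule, 2 cuts → 3 fragments:
  1–159 → 159 bp
  160–191 → 32 bp
  192–267 → 76 bp
Sorted largest to smallest: 159, 76, 32 bp.

159, 76, 32 bp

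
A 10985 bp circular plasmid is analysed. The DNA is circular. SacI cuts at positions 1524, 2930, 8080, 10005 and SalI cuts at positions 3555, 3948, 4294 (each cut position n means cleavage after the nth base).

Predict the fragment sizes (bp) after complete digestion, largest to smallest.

3786, 2504, 1925, 1406, 625, 393, 346 bp

Combined cut positions (sorted): 1524, 2930, 3555, 3948, 4294, 8080, 10005.
Circular molecule, 7 cuts → 7 fragments:
  2930 − 1524 = 1406 bp
  3555 − 2930 = 625 bp
  3948 − 3555 = 393 bp
  4294 − 3948 = 346 bp
  8080 − 4294 = 3786 bp
  10005 − 8080 = 1925 bp
  wrap: 10985 − 10005 + 1524 = 2504 bp
Sorted largest to smallest: 3786, 2504, 1925, 1406, 625, 393, 346 bp.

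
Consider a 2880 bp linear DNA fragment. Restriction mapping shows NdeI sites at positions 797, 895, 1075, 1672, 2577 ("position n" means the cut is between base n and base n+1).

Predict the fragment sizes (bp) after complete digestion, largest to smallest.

Linear molecule, 5 cuts → 6 fragments:
  797 − 0 = 797 bp
  895 − 797 = 98 bp
  1075 − 895 = 180 bp
  1672 − 1075 = 597 bp
  2577 − 1672 = 905 bp
  2880 − 2577 = 303 bp
Sorted largest to smallest: 905, 797, 597, 303, 180, 98 bp.

905, 797, 597, 303, 180, 98 bp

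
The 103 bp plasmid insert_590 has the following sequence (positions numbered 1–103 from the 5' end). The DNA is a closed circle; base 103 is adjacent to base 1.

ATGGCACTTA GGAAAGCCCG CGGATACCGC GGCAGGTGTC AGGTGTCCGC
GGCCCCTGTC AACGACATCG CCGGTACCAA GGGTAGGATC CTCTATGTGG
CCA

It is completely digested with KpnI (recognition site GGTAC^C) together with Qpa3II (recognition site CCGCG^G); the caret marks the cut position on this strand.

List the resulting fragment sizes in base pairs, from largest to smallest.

48, 26, 20, 9 bp

The KpnI site (GGTACC) starts at position 73.
KpnI cuts after base 5 of each site (before the last base), so after position 77.
Qpa3II sites (CCGCGG) start at positions 18, 27, 47.
Qpa3II cuts after base 5 of each site (before the last base), so after positions 22, 31, 51.
Combined cut positions: 22, 31, 51, 77.
Circular molecule, 4 cuts → 4 fragments:
  23–31 → 9 bp
  32–51 → 20 bp
  52–77 → 26 bp
  78–103 then 1–22 → 26 + 22 = 48 bp
Sorted largest to smallest: 48, 26, 20, 9 bp.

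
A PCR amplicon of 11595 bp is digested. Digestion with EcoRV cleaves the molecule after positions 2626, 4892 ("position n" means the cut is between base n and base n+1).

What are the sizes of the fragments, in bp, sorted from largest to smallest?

6703, 2626, 2266 bp

Linear molecule, 2 cuts → 3 fragments:
  2626 − 0 = 2626 bp
  4892 − 2626 = 2266 bp
  11595 − 4892 = 6703 bp
Sorted largest to smallest: 6703, 2626, 2266 bp.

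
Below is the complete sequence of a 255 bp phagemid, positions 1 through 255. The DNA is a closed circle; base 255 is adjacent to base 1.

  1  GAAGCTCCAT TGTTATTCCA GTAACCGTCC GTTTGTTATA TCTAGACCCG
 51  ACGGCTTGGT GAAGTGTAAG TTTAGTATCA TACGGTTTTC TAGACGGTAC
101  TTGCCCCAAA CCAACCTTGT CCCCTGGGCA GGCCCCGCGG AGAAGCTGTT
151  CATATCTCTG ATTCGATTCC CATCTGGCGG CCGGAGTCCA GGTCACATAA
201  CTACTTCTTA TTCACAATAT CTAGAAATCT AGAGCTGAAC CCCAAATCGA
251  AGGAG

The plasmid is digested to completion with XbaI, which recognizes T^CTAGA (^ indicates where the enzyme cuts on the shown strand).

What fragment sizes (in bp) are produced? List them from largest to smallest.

131, 68, 48, 8 bp

XbaI sites (TCTAGA) start at positions 41, 89, 220, 228.
XbaI cuts after the first base of each site, so after positions 41, 89, 220, 228.
Circular molecule, 4 cuts → 4 fragments:
  42–89 → 48 bp
  90–220 → 131 bp
  221–228 → 8 bp
  229–255 then 1–41 → 27 + 41 = 68 bp
Sorted largest to smallest: 131, 68, 48, 8 bp.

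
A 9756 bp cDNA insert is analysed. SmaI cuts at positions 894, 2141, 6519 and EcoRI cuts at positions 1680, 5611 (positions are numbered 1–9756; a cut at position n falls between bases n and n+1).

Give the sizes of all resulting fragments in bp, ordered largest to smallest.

Combined cut positions (sorted): 894, 1680, 2141, 5611, 6519.
Linear molecule, 5 cuts → 6 fragments:
  894 − 0 = 894 bp
  1680 − 894 = 786 bp
  2141 − 1680 = 461 bp
  5611 − 2141 = 3470 bp
  6519 − 5611 = 908 bp
  9756 − 6519 = 3237 bp
Sorted largest to smallest: 3470, 3237, 908, 894, 786, 461 bp.

3470, 3237, 908, 894, 786, 461 bp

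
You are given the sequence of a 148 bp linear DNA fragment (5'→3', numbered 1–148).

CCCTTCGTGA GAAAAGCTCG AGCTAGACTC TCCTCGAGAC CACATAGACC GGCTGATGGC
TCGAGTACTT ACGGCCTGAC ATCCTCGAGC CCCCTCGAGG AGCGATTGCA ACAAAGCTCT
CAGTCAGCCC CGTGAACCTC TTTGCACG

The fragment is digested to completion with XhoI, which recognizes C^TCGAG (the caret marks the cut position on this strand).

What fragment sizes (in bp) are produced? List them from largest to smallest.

XhoI sites (CTCGAG) start at positions 17, 33, 60, 84, 94.
XhoI cuts after the first base of each site, so after positions 17, 33, 60, 84, 94.
Linear molecule, 5 cuts → 6 fragments:
  1–17 → 17 bp
  18–33 → 16 bp
  34–60 → 27 bp
  61–84 → 24 bp
  85–94 → 10 bp
  95–148 → 54 bp
Sorted largest to smallest: 54, 27, 24, 17, 16, 10 bp.

54, 27, 24, 17, 16, 10 bp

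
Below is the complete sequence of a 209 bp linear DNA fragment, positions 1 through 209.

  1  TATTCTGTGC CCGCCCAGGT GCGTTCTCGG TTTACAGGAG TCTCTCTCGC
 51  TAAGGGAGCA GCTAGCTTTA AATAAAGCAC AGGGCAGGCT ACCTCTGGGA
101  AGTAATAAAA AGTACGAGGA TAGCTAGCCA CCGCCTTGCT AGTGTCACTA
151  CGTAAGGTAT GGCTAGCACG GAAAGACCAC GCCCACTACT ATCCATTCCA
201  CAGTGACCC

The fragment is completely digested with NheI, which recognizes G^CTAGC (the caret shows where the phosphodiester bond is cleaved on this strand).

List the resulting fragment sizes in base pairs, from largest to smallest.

62, 61, 47, 39 bp

NheI sites (GCTAGC) start at positions 61, 123, 162.
NheI cuts after the first base of each site, so after positions 61, 123, 162.
Linear molecule, 3 cuts → 4 fragments:
  1–61 → 61 bp
  62–123 → 62 bp
  124–162 → 39 bp
  163–209 → 47 bp
Sorted largest to smallest: 62, 61, 47, 39 bp.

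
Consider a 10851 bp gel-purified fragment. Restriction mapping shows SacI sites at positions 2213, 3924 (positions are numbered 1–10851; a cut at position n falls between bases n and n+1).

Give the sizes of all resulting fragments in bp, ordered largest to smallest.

6927, 2213, 1711 bp

Linear molecule, 2 cuts → 3 fragments:
  2213 − 0 = 2213 bp
  3924 − 2213 = 1711 bp
  10851 − 3924 = 6927 bp
Sorted largest to smallest: 6927, 2213, 1711 bp.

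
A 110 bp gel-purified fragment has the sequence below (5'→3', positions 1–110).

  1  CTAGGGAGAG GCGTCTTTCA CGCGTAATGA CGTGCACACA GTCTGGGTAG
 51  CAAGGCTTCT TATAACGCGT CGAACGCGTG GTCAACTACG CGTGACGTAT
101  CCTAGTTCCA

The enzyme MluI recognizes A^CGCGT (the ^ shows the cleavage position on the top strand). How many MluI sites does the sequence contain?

ACGCGT occurs starting at positions 20, 65, 74, 88.
MluI cuts at 4 sites.

4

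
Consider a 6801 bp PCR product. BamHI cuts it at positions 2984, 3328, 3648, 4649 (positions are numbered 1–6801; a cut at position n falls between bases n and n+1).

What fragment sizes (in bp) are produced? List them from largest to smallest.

2984, 2152, 1001, 344, 320 bp

Linear molecule, 4 cuts → 5 fragments:
  2984 − 0 = 2984 bp
  3328 − 2984 = 344 bp
  3648 − 3328 = 320 bp
  4649 − 3648 = 1001 bp
  6801 − 4649 = 2152 bp
Sorted largest to smallest: 2984, 2152, 1001, 344, 320 bp.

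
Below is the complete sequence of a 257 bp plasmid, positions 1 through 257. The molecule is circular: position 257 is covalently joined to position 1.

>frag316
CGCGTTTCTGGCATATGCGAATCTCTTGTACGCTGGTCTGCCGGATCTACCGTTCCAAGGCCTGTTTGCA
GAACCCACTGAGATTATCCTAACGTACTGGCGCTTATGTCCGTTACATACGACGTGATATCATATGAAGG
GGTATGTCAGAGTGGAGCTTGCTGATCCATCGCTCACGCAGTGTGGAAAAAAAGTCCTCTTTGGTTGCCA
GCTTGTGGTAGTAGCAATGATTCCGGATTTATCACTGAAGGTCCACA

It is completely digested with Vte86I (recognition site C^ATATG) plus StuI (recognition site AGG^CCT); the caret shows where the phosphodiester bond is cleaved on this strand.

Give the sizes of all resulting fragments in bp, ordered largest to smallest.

138, 71, 48 bp

Vte86I sites (CATATG) start at positions 12, 131.
Vte86I cuts after the first base of each site, so after positions 12, 131.
The StuI site (AGGCCT) starts at position 58.
StuI cuts after base 3 of each site, so after position 60.
Combined cut positions: 12, 60, 131.
Circular molecule, 3 cuts → 3 fragments:
  13–60 → 48 bp
  61–131 → 71 bp
  132–257 then 1–12 → 126 + 12 = 138 bp
Sorted largest to smallest: 138, 71, 48 bp.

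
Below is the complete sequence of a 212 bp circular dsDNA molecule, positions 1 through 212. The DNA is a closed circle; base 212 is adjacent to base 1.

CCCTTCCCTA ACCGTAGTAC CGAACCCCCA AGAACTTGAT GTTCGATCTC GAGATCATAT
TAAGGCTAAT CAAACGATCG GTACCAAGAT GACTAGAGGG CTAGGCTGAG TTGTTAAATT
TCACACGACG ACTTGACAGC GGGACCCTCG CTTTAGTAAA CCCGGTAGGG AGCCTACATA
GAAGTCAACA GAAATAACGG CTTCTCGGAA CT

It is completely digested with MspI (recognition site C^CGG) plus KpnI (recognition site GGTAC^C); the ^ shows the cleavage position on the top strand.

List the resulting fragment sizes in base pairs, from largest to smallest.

The MspI site (CCGG) starts at position 162.
MspI cuts after the first base of each site, so after position 162.
The KpnI site (GGTACC) starts at position 80.
KpnI cuts after base 5 of each site (before the last base), so after position 84.
Combined cut positions: 84, 162.
Circular molecule, 2 cuts → 2 fragments:
  85–162 → 78 bp
  163–212 then 1–84 → 50 + 84 = 134 bp
Sorted largest to smallest: 134, 78 bp.

134, 78 bp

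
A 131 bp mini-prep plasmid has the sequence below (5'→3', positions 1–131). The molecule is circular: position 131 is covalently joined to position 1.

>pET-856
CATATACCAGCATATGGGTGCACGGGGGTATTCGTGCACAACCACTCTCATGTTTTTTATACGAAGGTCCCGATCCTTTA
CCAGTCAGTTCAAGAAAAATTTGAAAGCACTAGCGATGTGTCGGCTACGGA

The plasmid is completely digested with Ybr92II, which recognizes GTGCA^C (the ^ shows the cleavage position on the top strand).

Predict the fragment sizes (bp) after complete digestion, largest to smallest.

115, 16 bp

Ybr92II sites (GTGCAC) start at positions 18, 34.
Ybr92II cuts after base 5 of each site (before the last base), so after positions 22, 38.
Circular molecule, 2 cuts → 2 fragments:
  23–38 → 16 bp
  39–131 then 1–22 → 93 + 22 = 115 bp
Sorted largest to smallest: 115, 16 bp.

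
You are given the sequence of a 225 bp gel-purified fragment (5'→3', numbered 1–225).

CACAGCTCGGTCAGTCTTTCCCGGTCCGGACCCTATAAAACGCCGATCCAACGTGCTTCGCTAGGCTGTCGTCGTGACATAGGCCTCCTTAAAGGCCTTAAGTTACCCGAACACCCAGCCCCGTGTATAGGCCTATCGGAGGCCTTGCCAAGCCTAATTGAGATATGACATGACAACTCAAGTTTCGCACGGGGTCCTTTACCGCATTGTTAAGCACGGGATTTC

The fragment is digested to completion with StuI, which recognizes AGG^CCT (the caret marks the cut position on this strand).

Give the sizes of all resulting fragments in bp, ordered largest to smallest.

StuI sites (AGGCCT) start at positions 81, 93, 129, 140.
StuI cuts after base 3 of each site, so after positions 83, 95, 131, 142.
Linear molecule, 4 cuts → 5 fragments:
  1–83 → 83 bp
  84–95 → 12 bp
  96–131 → 36 bp
  132–142 → 11 bp
  143–225 → 83 bp
Sorted largest to smallest: 83, 83, 36, 12, 11 bp.

83, 83, 36, 12, 11 bp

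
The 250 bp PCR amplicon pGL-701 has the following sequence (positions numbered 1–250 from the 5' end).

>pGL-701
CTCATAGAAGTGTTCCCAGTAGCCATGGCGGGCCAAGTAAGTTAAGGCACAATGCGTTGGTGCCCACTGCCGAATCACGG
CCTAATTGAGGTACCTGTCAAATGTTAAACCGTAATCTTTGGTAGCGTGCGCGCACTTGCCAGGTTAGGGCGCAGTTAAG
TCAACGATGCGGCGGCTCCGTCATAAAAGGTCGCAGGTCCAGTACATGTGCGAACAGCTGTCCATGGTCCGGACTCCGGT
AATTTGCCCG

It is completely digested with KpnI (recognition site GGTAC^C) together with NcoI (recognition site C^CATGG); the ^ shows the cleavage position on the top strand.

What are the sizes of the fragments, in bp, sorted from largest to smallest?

The KpnI site (GGTACC) starts at position 90.
KpnI cuts after base 5 of each site (before the last base), so after position 94.
NcoI sites (CCATGG) start at positions 23, 222.
NcoI cuts after the first base of each site, so after positions 23, 222.
Combined cut positions: 23, 94, 222.
Linear molecule, 3 cuts → 4 fragments:
  1–23 → 23 bp
  24–94 → 71 bp
  95–222 → 128 bp
  223–250 → 28 bp
Sorted largest to smallest: 128, 71, 28, 23 bp.

128, 71, 28, 23 bp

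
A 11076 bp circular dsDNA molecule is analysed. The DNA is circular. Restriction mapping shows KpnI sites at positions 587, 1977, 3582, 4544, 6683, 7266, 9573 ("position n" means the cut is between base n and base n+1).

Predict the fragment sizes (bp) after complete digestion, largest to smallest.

Circular molecule, 7 cuts → 7 fragments:
  1977 − 587 = 1390 bp
  3582 − 1977 = 1605 bp
  4544 − 3582 = 962 bp
  6683 − 4544 = 2139 bp
  7266 − 6683 = 583 bp
  9573 − 7266 = 2307 bp
  wrap: 11076 − 9573 + 587 = 2090 bp
Sorted largest to smallest: 2307, 2139, 2090, 1605, 1390, 962, 583 bp.

2307, 2139, 2090, 1605, 1390, 962, 583 bp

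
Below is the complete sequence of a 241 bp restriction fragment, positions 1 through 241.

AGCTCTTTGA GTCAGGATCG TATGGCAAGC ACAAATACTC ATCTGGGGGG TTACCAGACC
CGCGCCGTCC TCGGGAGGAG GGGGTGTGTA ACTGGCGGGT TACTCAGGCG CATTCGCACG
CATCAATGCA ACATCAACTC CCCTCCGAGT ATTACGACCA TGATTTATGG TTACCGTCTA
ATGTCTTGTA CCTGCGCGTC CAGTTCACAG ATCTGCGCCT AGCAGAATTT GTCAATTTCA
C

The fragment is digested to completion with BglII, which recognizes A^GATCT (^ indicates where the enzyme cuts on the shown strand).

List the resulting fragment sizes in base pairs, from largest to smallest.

209, 32 bp

The BglII site (AGATCT) starts at position 209.
BglII cuts after the first base of each site, so after position 209.
Linear molecule, 1 cut → 2 fragments:
  1–209 → 209 bp
  210–241 → 32 bp
Sorted largest to smallest: 209, 32 bp.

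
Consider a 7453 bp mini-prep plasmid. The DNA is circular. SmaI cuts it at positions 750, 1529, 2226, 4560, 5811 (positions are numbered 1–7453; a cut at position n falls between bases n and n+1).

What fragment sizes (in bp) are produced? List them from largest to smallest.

2392, 2334, 1251, 779, 697 bp

Circular molecule, 5 cuts → 5 fragments:
  1529 − 750 = 779 bp
  2226 − 1529 = 697 bp
  4560 − 2226 = 2334 bp
  5811 − 4560 = 1251 bp
  wrap: 7453 − 5811 + 750 = 2392 bp
Sorted largest to smallest: 2392, 2334, 1251, 779, 697 bp.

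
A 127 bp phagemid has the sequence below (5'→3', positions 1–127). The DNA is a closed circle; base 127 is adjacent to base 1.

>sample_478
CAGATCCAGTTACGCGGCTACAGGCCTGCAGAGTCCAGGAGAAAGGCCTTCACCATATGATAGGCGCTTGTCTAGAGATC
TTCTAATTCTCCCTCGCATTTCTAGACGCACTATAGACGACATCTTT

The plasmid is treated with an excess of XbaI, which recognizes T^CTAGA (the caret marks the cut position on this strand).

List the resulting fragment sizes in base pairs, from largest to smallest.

97, 30 bp

XbaI sites (TCTAGA) start at positions 71, 101.
XbaI cuts after the first base of each site, so after positions 71, 101.
Circular molecule, 2 cuts → 2 fragments:
  72–101 → 30 bp
  102–127 then 1–71 → 26 + 71 = 97 bp
Sorted largest to smallest: 97, 30 bp.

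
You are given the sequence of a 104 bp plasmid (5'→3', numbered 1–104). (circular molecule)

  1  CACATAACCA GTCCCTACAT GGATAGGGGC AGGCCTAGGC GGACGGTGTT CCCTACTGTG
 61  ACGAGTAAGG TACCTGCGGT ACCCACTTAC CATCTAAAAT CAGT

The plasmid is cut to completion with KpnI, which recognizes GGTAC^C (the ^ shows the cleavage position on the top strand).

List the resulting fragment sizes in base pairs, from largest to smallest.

95, 9 bp

KpnI sites (GGTACC) start at positions 69, 78.
KpnI cuts after base 5 of each site (before the last base), so after positions 73, 82.
Circular molecule, 2 cuts → 2 fragments:
  74–82 → 9 bp
  83–104 then 1–73 → 22 + 73 = 95 bp
Sorted largest to smallest: 95, 9 bp.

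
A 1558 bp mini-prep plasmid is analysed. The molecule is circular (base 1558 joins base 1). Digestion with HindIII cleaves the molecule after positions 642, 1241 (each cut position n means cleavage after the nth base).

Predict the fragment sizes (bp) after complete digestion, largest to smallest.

Circular molecule, 2 cuts → 2 fragments:
  1241 − 642 = 599 bp
  wrap: 1558 − 1241 + 642 = 959 bp
Sorted largest to smallest: 959, 599 bp.

959, 599 bp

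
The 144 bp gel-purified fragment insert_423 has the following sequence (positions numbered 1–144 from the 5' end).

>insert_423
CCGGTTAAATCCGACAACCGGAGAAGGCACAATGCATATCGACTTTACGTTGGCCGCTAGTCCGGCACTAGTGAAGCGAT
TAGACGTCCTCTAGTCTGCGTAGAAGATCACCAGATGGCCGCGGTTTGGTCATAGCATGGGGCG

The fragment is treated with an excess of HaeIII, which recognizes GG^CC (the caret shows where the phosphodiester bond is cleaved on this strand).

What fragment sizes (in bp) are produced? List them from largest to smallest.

65, 53, 26 bp

HaeIII sites (GGCC) start at positions 52, 117.
HaeIII cuts after base 2 of each site, so after positions 53, 118.
Linear molecule, 2 cuts → 3 fragments:
  1–53 → 53 bp
  54–118 → 65 bp
  119–144 → 26 bp
Sorted largest to smallest: 65, 53, 26 bp.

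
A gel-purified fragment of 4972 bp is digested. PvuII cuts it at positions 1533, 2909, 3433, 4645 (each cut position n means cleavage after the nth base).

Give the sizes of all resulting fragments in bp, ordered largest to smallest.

1533, 1376, 1212, 524, 327 bp

Linear molecule, 4 cuts → 5 fragments:
  1533 − 0 = 1533 bp
  2909 − 1533 = 1376 bp
  3433 − 2909 = 524 bp
  4645 − 3433 = 1212 bp
  4972 − 4645 = 327 bp
Sorted largest to smallest: 1533, 1376, 1212, 524, 327 bp.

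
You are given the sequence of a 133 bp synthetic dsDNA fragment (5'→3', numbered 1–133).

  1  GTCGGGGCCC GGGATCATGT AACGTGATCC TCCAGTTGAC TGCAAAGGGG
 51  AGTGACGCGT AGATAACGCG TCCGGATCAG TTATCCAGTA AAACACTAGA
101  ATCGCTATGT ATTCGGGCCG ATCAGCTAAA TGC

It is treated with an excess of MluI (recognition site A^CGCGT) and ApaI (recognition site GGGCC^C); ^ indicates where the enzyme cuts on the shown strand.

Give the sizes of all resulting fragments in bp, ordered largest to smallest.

MluI sites (ACGCGT) start at positions 55, 66.
MluI cuts after the first base of each site, so after positions 55, 66.
The ApaI site (GGGCCC) starts at position 5.
ApaI cuts after base 5 of each site (before the last base), so after position 9.
Combined cut positions: 9, 55, 66.
Linear molecule, 3 cuts → 4 fragments:
  1–9 → 9 bp
  10–55 → 46 bp
  56–66 → 11 bp
  67–133 → 67 bp
Sorted largest to smallest: 67, 46, 11, 9 bp.

67, 46, 11, 9 bp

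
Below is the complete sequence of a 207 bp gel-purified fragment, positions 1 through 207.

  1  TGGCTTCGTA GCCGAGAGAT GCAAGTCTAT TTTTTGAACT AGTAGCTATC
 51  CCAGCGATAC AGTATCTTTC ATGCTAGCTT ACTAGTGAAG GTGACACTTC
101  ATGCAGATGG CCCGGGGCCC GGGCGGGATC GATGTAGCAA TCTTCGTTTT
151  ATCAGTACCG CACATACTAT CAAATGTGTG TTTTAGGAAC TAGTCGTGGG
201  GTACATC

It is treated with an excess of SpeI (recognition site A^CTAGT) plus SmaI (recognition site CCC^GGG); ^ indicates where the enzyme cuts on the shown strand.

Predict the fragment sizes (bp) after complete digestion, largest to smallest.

69, 43, 38, 32, 18, 7 bp

SpeI sites (ACTAGT) start at positions 38, 81, 189.
SpeI cuts after the first base of each site, so after positions 38, 81, 189.
SmaI sites (CCCGGG) start at positions 111, 118.
SmaI cuts after base 3 of each site, so after positions 113, 120.
Combined cut positions: 38, 81, 113, 120, 189.
Linear molecule, 5 cuts → 6 fragments:
  1–38 → 38 bp
  39–81 → 43 bp
  82–113 → 32 bp
  114–120 → 7 bp
  121–189 → 69 bp
  190–207 → 18 bp
Sorted largest to smallest: 69, 43, 38, 32, 18, 7 bp.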